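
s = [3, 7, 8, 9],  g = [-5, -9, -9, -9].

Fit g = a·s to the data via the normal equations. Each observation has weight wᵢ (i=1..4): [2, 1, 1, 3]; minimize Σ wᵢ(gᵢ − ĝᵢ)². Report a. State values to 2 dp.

Forming AᵀWA = [[374]] and AᵀWg = [-408]ᵀ gives AᵀWA·[a]ᵀ = AᵀWg.
Hence a = -408 / 374 ≈ -1.09091.

a = -1.09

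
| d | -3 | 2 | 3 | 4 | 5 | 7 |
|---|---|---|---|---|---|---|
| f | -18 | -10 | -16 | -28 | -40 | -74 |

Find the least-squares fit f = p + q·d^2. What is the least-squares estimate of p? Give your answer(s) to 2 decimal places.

p = -4.44

Normal-equation sums: Σ1 = 6, Σd^2 = 112, Σd^2·d^2 = 3460.
Moment sums: Σf = -186, Σd^2·f = -5420.
Determinant 6·3460 − 112² = 8216.
p = ((-186)·3460 − 112·(-5420))/8216 = -4565/1027; q = (6·(-5420) − 112·(-186))/8216 = -1461/1027.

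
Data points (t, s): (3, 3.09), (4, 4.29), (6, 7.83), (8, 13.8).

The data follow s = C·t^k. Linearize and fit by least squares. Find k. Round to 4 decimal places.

Let Y = ln s. Fitting Y = k·ln t + ln C by least squares:
Σln t = 6.3561, Σ(ln t)² = 10.6632, Σln s = 7.2671, Σln t·ln s = 12.4035.
Normal system: [[10.6632, 6.3561]; [6.3561, 4]]·[k, ln C]ᵀ = [12.4035, 7.2671]ᵀ.
Δ = 10.6632·4 − (6.3561)² = 2.2529; k = (12.4035·4 − 6.3561·7.2671)/2.2529 = 1.51964, ln C = (10.6632·7.2671 − 6.3561·12.4035)/2.2529 = -0.59798.

k = 1.5196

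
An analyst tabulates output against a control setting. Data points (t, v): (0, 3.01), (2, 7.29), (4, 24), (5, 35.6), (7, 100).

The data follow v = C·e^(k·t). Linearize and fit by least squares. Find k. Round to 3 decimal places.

Linearized form: ln v = k·t + ln C. From the 5 transformed points,
Σt = 18.0000, Σ(t)² = 94.0000, Σln v = 14.4440, Σt·ln v = 66.7831.
Equations: 94.0000·k + 18.0000·ln C = 66.7831;  18.0000·k + 5·ln C = 14.4440.
Slope k = (n·Σt·ln v − Σt·Σln v)/(n·Σ(t)² − (Σt)²) = (5·66.7831 − 18.0000·14.4440)/146.0000 = 0.50633; ln C = (Σln v − k·Σt)/n = 1.06603.

k = 0.506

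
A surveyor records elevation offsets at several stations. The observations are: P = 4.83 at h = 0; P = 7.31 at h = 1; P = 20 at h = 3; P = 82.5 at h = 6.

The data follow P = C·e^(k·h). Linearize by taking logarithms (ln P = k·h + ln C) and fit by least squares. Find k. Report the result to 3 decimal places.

k = 0.477

Let Y = ln P. Fitting Y = k·h + ln C by least squares:
Σh = 10.0000, Σ(h)² = 46.0000, Σln P = 10.9726, Σh·ln P = 37.4532.
Equations: 46.0000·k + 10.0000·ln C = 37.4532;  10.0000·k + 4·ln C = 10.9726.
Slope k = (n·Σh·ln P − Σh·Σln P)/(n·Σ(h)² − (Σh)²) = (4·37.4532 − 10.0000·10.9726)/84.0000 = 0.47722; ln C = (Σln P − k·Σh)/n = 1.55010.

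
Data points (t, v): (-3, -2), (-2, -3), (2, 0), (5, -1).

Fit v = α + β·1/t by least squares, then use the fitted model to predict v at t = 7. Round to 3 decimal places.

v̂ = -1.019

MᵀM·[α, β]ᵀ = Mᵀv reads: 4·α + (-2/15)·β = -6;  (-2/15)·α + (293/450)·β = 59/30.
(Σ1 = 4, Σ1/t = -2/15, Σ1/t·1/t = 293/450, Σv = -6, Σ1/t·v = 59/30.)
det = 4·(293/450) − (-2/15)² = 194/75.
α = ((-6)·(293/450) − (-2/15)·(59/30))/(194/75) = -410/291; β = (4·(59/30) − (-2/15)·(-6))/(194/75) = 265/97.
At t = 7: v̂ = (-410/291)·(1) + (265/97)·(1/7) = -2075/2037.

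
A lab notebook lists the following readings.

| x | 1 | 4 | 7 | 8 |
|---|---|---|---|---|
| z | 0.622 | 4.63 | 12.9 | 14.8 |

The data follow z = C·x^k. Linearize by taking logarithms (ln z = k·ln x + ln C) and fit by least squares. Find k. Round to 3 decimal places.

Taking logs, ln z = k·ln x + ln C, so regress ln z on ln x.
AᵀA = [[10.0325, 5.4116]; [5.4116, 4]], rhs = [12.7040, 6.3096]ᵀ  (here Σln x = 5.4116, Σ(ln x)² = 10.0325, Σln z = 6.3096, Σln x·ln z = 12.7040).
Δ = 10.0325·4 − (5.4116)² = 10.8439; k = (12.7040·4 − 5.4116·6.3096)/10.8439 = 1.53734, ln C = (10.0325·6.3096 − 5.4116·12.7040)/10.8439 = -0.50249.

k = 1.537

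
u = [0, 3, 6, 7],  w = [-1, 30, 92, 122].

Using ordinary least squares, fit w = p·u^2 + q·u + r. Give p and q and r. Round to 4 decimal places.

Forming MᵀM = [[3778, 586, 94]; [586, 94, 16]; [94, 16, 4]] and Mᵀw = [9560, 1496, 243]ᵀ gives MᵀM·[p, q, r]ᵀ = Mᵀw.
Row-reducing yields p = 11/6, q = 139/30, r = -13/15.

p = 1.8333, q = 4.6333, r = -0.8667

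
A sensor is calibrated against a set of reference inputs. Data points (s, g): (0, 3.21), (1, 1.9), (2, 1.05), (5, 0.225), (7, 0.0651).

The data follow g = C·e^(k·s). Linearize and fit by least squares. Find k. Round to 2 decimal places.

Let Y = ln g. Fitting Y = k·s + ln C by least squares:
Σs = 15.0000, Σ(s)² = 79.0000, Σln g = -2.3666, Σs·ln g = -25.8417.
Normal system: [[79.0000, 15.0000]; [15.0000, 5]]·[k, ln C]ᵀ = [-25.8417, -2.3666]ᵀ.
Solving (det = 170.0000): k = -0.55123, ln C = 1.18039.

k = -0.55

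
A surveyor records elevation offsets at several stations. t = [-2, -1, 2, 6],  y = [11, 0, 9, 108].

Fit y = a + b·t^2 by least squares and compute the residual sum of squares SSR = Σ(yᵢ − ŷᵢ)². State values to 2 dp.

Forming MᵀM = [[4, 45]; [45, 1329]] and Mᵀy = [128, 3968]ᵀ gives MᵀM·[a, b]ᵀ = Mᵀy.
Eliminating b: 1329·(row 1) − 45·(row 2) gives 3291·a = 1329·128 − 45·3968 = -8448, so a = -2816/1097.
Then b = (3968 − 45·(-2816/1097))/1329 = 10112/3291.
Residuals: 4201/3291, -1664/3291, -2381/3291, -52/1097; SSR = 7934/3291.

SSR = 2.41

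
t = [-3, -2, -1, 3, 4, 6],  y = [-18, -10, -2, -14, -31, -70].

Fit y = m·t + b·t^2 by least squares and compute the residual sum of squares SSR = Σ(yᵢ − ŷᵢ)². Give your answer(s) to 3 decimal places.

SSR = 11.346

With design matrix A, AᵀA = [[75, 271]; [271, 1731]] and Aᵀy = [-510, -3346]ᵀ.
Δ = 75·1731 − 271² = 56384.
m = ((-510)·1731 − 271·(-3346))/56384 = 5989/14096; b = (75·(-3346) − 271·(-510))/56384 = -28185/14096.
Residuals: 1119/881, -8121/7048, 2991/7048, 19177/7048, -2493/3524, -3997/7048; SSR = 39985/3524.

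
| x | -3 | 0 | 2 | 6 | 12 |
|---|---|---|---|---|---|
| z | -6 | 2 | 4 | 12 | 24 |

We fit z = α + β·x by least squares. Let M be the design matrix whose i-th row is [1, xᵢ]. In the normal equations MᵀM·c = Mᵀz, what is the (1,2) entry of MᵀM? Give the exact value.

17

Row 1 ↔ basis 1, column 2 ↔ basis x, so (MᵀM)_{1,2} = Σᵢ x = (1)·(-3) + (1)·(0) + (1)·(2) + (1)·(6) + (1)·(12) = 17.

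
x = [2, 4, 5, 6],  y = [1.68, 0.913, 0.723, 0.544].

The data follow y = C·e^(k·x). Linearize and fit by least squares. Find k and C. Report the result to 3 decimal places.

k = -0.280, C = 2.901

Linearized form: ln y = k·x + ln C. From the 4 transformed points,
Σx = 17.0000, Σ(x)² = 81.0000, Σln y = -0.5054, Σx·ln y = -4.6011.
Equations: 81.0000·k + 17.0000·ln C = -4.6011;  17.0000·k + 4·ln C = -0.5054.
Slope k = (n·Σx·ln y − Σx·Σln y)/(n·Σ(x)² − (Σx)²) = (4·-4.6011 − 17.0000·-0.5054)/35.0000 = -0.28037; ln C = (Σln y − k·Σx)/n = 1.06521, so C = exp(1.06521) = 2.90145.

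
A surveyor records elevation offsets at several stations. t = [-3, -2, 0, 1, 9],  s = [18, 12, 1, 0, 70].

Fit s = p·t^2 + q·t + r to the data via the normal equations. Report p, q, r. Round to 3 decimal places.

Entries of XᵀX: Σt^2·t^2 = 6659, Σt^2·t = 695, Σt^2 = 95, Σt·t = 95, Σt = 5, Σ1 = 5.
Right-hand side: Σt^2·s = 5880, Σt·s = 552, Σs = 101.
So XᵀX·[p, q, r]ᵀ = Xᵀs: [[6659, 695, 95]; [695, 95, 5]; [95, 5, 5]]·[p, q, r]ᵀ = [5880, 552, 101]ᵀ.
Row-reducing yields p = 409/366, q = -4463/1830, r = 429/305.

p = 1.117, q = -2.439, r = 1.407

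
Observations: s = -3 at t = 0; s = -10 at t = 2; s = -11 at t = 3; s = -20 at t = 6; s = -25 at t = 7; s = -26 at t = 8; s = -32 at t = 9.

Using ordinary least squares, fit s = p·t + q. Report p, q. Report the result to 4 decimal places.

p = -3.0735, q = -2.7752

Compute the Gram sums: Σt·t = 243, Σt = 35, Σ1 = 7.
And Σt·s = -844, Σs = -127.
So XᵀX·[p, q]ᵀ = Xᵀs: [[243, 35]; [35, 7]]·[p, q]ᵀ = [-844, -127]ᵀ.
det = 243·7 − 35² = 476.
p = ((-844)·7 − 35·(-127))/476 = -209/68; q = (243·(-127) − 35·(-844))/476 = -1321/476.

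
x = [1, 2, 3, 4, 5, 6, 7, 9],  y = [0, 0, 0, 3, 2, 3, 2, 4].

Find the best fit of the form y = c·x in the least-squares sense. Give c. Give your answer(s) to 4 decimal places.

c = 0.4072

AᵀA·[c]ᵀ = Aᵀy reads: 221·c = 90.
Hence c = 90 / 221 ≈ 0.40724.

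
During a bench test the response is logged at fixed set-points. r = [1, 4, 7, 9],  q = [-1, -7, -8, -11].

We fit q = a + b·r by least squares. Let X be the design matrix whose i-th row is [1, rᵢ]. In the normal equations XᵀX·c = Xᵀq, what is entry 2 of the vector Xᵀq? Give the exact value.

-184

Entry 2 ↔ basis r, so (Xᵀq)_{2} = Σᵢ (r)·qᵢ = (1)·(-1) + (4)·(-7) + (7)·(-8) + (9)·(-11) = -184.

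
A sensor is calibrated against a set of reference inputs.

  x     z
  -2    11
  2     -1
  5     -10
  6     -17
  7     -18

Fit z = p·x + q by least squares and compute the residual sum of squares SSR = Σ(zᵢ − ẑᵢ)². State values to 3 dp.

With design matrix M, MᵀM = [[118, 18]; [18, 5]] and Mᵀz = [-302, -35]ᵀ.
det = 118·5 − 18² = 266.
p = ((-302)·5 − 18·(-35))/266 = -440/133; q = (118·(-35) − 18·(-302))/266 = 653/133.
Residuals: -10/19, 94/133, 31/19, -274/133, 33/133; SSR = 1030/133.

SSR = 7.744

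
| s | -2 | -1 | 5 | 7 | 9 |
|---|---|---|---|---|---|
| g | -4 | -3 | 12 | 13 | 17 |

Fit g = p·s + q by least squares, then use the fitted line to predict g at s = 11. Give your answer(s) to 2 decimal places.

ĝ = 21.69

Sums needed: Σs·s = 160, Σs = 18, Σ1 = 5.
For Mᵀg: Σs·g = 315, Σg = 35.
Eliminating q: 5·(row 1) − 18·(row 2) gives 476·p = 5·315 − 18·35 = 945, so p = 135/68.
Then q = (35 − 18·(135/68))/5 = -5/34.
At s = 11: ĝ = (135/68)·(11) + (-5/34)·(1) = 1475/68.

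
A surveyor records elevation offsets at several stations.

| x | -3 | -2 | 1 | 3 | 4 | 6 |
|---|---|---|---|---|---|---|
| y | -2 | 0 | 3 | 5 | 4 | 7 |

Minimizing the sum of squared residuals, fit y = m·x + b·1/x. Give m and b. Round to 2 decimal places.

Compute the Gram sums: Σx·x = 75, Σx·1/x = 6, Σ1/x·1/x = 25/16.
For Mᵀy: Σx·y = 82, Σ1/x·y = 15/2.
Determinant 75·(25/16) − 6² = 1299/16.
m = (82·(25/16) − 6·(15/2))/(1299/16) = 1330/1299; b = (75·(15/2) − 6·82)/(1299/16) = 376/433.

m = 1.02, b = 0.87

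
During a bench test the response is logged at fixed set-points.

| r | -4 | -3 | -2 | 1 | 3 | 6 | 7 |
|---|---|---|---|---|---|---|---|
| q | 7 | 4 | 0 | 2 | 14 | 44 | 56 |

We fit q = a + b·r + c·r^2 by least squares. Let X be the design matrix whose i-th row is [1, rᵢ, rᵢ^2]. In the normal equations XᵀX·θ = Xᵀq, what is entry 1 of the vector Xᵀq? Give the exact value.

127

Entry 1 ↔ basis 1, so (Xᵀq)_{1} = Σᵢ qᵢ = (1)·(7) + (1)·(4) + (1)·(0) + (1)·(2) + (1)·(14) + (1)·(44) + (1)·(56) = 127.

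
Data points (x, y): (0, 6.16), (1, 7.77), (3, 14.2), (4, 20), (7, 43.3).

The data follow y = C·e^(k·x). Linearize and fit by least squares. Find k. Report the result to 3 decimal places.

With ln yᵢ as the transformed response and xᵢ as the regressor:
Σx = 15.0000, Σ(x)² = 75.0000, Σln y = 13.2855, Σx·ln y = 48.3700.
Equations: 75.0000·k + 15.0000·ln C = 48.3700;  15.0000·k + 5·ln C = 13.2855.
Δ = 75.0000·5 − (15.0000)² = 150.0000; k = (48.3700·5 − 15.0000·13.2855)/150.0000 = 0.28379, ln C = (75.0000·13.2855 − 15.0000·48.3700)/150.0000 = 1.80574.

k = 0.284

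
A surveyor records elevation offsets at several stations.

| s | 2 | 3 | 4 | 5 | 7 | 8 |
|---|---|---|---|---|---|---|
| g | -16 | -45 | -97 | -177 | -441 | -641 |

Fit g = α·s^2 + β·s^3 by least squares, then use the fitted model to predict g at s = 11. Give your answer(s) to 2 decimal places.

The normal equations are: 7475·α + 53999·β = -69079;  53999·α + 400307·β = -509131.
Δ = 7475·400307 − 53999² = 76402824.
α = ((-69079)·400307 − 53999·(-509131))/76402824 = -6676766/3183451; β = (7475·(-509131) − 53999·(-69079))/76402824 = -3148221/3183451.
At s = 11: ĝ = (-6676766/3183451)·(121) + (-3148221/3183451)·(1331) = -4998170837/3183451.

ĝ = -1570.05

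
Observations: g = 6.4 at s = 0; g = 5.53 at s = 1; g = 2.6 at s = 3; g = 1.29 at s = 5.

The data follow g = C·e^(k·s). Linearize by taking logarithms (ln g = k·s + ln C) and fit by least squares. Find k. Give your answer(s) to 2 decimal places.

Let Y = ln g. Fitting Y = k·s + ln C by least squares:
Σs = 9.0000, Σ(s)² = 35.0000, Σln g = 4.7766, Σs·ln g = 5.8499.
Normal system: [[35.0000, 9.0000]; [9.0000, 4]]·[k, ln C]ᵀ = [5.8499, 4.7766]ᵀ.
Slope k = (n·Σs·ln g − Σs·Σln g)/(n·Σ(s)² − (Σs)²) = (4·5.8499 − 9.0000·4.7766)/59.0000 = -0.33203; ln C = (Σln g − k·Σs)/n = 1.94124.

k = -0.33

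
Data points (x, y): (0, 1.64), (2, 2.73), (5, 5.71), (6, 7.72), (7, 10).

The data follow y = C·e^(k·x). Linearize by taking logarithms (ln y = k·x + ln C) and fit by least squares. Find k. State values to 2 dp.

With ln yᵢ as the transformed response and xᵢ as the regressor:
Σx = 20.0000, Σ(x)² = 114.0000, Σln y = 7.5876, Σx·ln y = 39.1007.
Equations: 114.0000·k + 20.0000·ln C = 39.1007;  20.0000·k + 5·ln C = 7.5876.
Solving (det = 170.0000): k = 0.25736, ln C = 0.48809.

k = 0.26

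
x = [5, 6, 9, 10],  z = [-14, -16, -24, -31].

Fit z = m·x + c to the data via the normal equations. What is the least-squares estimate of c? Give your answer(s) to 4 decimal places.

c = 2.7941

AᵀA·[m, c]ᵀ = Aᵀz reads: 242·m + 30·c = -692;  30·m + 4·c = -85.
Determinant 242·4 − 30² = 68.
m = ((-692)·4 − 30·(-85))/68 = -109/34; c = (242·(-85) − 30·(-692))/68 = 95/34.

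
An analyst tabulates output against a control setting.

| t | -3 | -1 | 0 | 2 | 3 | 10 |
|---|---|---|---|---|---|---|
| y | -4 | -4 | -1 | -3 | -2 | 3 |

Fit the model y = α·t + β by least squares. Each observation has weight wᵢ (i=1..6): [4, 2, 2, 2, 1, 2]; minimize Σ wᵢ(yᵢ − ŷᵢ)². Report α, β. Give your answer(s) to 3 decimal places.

XᵀWX·[α, β]ᵀ = XᵀWy reads: 255·α + 13·β = 98;  13·α + 13·β = -28.
Eliminating β: 13·(row 1) − 13·(row 2) gives 3146·α = 13·98 − 13·(-28) = 1638, so α = 63/121.
Then β = ((-28) − 13·(63/121))/13 = -4207/1573.

α = 0.521, β = -2.675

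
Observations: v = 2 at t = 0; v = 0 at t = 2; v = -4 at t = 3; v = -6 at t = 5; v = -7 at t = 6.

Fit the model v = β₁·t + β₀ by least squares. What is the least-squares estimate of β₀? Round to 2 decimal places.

β₀ = 2.05

Compute the Gram sums: Σt·t = 74, Σt = 16, Σ1 = 5.
Right-hand side: Σt·v = -84, Σv = -15.
MᵀM·[β₁, β₀]ᵀ = Mᵀv becomes [[74, 16]; [16, 5]]·[β₁, β₀]ᵀ = [-84, -15]ᵀ.
Eliminating β₀: 5·(row 1) − 16·(row 2) gives 114·β₁ = 5·(-84) − 16·(-15) = -180, so β₁ = -30/19.
Then β₀ = ((-15) − 16·(-30/19))/5 = 39/19.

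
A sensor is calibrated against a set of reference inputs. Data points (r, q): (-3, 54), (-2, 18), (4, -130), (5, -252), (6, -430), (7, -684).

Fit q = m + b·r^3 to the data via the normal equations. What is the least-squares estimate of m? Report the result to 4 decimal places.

m = -0.2441

Forming XᵀX = [[6, 713]; [713, 184819]] and Xᵀq = [-1424, -368914]ᵀ gives XᵀX·[m, b]ᵀ = Xᵀq.
Eliminating b: 184819·(row 1) − 713·(row 2) gives 600545·m = 184819·(-1424) − 713·(-368914) = -146574, so m = -146574/600545.
Then b = ((-368914) − 713·(-146574/600545))/184819 = -1198172/600545.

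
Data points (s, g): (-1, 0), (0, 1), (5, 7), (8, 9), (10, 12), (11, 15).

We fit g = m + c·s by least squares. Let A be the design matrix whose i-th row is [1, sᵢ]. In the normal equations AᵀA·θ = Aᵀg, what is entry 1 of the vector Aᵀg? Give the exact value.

44

Entry 1 ↔ basis 1, so (Aᵀg)_{1} = Σᵢ gᵢ = (1)·(0) + (1)·(1) + (1)·(7) + (1)·(9) + (1)·(12) + (1)·(15) = 44.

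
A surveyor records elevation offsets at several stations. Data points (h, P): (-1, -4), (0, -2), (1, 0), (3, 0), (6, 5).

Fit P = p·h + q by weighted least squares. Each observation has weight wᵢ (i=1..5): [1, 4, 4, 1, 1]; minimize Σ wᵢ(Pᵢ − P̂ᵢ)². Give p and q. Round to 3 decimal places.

p = 1.128, q = -1.867

Compute the Gram sums: Σwᵢ·h·h = 50, Σwᵢ·h = 12, Σwᵢ·1 = 11.
Moment sums: Σwᵢ·h·P = 34, Σwᵢ·P = -7.
XᵀWX·[p, q]ᵀ = XᵀWP becomes [[50, 12]; [12, 11]]·[p, q]ᵀ = [34, -7]ᵀ.
Eliminating q: 11·(row 1) − 12·(row 2) gives 406·p = 11·34 − 12·(-7) = 458, so p = 229/203.
Then q = ((-7) − 12·(229/203))/11 = -379/203.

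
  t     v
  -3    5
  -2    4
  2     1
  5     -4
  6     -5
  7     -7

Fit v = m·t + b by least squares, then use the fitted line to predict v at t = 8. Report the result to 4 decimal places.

Normal-equation sums: Σt·t = 127, Σt = 15, Σ1 = 6.
For Aᵀv: Σt·v = -120, Σv = -6.
So AᵀA·[m, b]ᵀ = Aᵀv: [[127, 15]; [15, 6]]·[m, b]ᵀ = [-120, -6]ᵀ.
Determinant 127·6 − 15² = 537.
m = ((-120)·6 − 15·(-6))/537 = -210/179; b = (127·(-6) − 15·(-120))/537 = 346/179.
At t = 8: v̂ = (-210/179)·(8) + (346/179)·(1) = -1334/179.

v̂ = -7.4525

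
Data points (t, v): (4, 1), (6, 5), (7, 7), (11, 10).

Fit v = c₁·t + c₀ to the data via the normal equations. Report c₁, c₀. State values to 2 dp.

Compute the Gram sums: Σt·t = 222, Σt = 28, Σ1 = 4.
And Σt·v = 193, Σv = 23.
Normal equations: [[222, 28]; [28, 4]]·[c₁, c₀]ᵀ = [193, 23]ᵀ.
Eliminating c₀: 4·(row 1) − 28·(row 2) gives 104·c₁ = 4·193 − 28·23 = 128, so c₁ = 16/13.
Then c₀ = (23 − 28·(16/13))/4 = -149/52.

c₁ = 1.23, c₀ = -2.87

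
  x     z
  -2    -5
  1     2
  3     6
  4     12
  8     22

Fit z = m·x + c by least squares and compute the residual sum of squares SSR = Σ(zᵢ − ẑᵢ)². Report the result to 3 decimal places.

Normal-equation sums: Σx·x = 94, Σx = 14, Σ1 = 5.
And Σx·z = 254, Σz = 37.
AᵀA·[m, c]ᵀ = Aᵀz becomes [[94, 14]; [14, 5]]·[m, c]ᵀ = [254, 37]ᵀ.
Eliminating c: 5·(row 1) − 14·(row 2) gives 274·m = 5·254 − 14·37 = 752, so m = 376/137.
Then c = (37 − 14·(376/137))/5 = -39/137.
Residuals: 106/137, -63/137, -267/137, 179/137, 45/137; SSR = 880/137.

SSR = 6.423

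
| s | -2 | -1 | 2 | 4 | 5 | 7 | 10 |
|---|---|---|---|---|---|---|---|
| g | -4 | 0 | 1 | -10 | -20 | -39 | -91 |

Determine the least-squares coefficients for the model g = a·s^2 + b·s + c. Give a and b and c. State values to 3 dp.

a = -1.039, b = 1.110, c = 2.300

XᵀX·[a, b, c]ᵀ = Xᵀg reads: 13315·a + 1531·b + 199·c = -11683;  1531·a + 199·b + 25·c = -1313;  199·a + 25·b + 7·c = -163.
(Σs^2·s^2 = 13315, Σs^2·s = 1531, Σs^2 = 199, Σs·s = 199, Σs = 25, Σ1 = 7, Σs^2·g = -11683, Σs·g = -1313, Σg = -163.)
Inverting the 3×3 Gram matrix, [a, b, c]ᵀ = [-1610/1549, 5156/4647, 10687/4647]ᵀ.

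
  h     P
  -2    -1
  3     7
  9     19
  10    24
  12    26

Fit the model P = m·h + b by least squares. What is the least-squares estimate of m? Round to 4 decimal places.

m = 1.9970

The normal system AᵀA·[m, b]ᵀ = AᵀP is [[338, 32]; [32, 5]]·[m, b]ᵀ = [746, 75]ᵀ.
det = 338·5 − 32² = 666.
m = (746·5 − 32·75)/666 = 665/333; b = (338·75 − 32·746)/666 = 739/333.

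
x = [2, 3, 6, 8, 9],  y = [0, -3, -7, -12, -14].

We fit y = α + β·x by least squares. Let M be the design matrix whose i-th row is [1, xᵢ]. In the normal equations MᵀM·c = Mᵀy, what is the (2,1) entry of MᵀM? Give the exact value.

28

Row 2 ↔ basis x, column 1 ↔ basis 1, so (MᵀM)_{2,1} = Σᵢ x = (2)·(1) + (3)·(1) + (6)·(1) + (8)·(1) + (9)·(1) = 28.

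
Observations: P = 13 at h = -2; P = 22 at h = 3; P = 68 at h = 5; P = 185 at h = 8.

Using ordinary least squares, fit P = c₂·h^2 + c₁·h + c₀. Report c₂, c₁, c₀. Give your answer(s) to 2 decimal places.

c₂ = 3.09, c₁ = -1.37, c₀ = -2.06

Sums needed: Σh^2·h^2 = 4818, Σh^2·h = 656, Σh^2 = 102, Σh·h = 102, Σh = 14, Σ1 = 4.
And Σh^2·P = 13790, Σh·P = 1860, ΣP = 288.
Normal equations: [[4818, 656, 102]; [656, 102, 14]; [102, 14, 4]]·[c₂, c₁, c₀]ᵀ = [13790, 1860, 288]ᵀ.
Inverting the 3×3 Gram matrix, [c₂, c₁, c₀]ᵀ = [8689/2810, -3847/2810, -1157/562]ᵀ.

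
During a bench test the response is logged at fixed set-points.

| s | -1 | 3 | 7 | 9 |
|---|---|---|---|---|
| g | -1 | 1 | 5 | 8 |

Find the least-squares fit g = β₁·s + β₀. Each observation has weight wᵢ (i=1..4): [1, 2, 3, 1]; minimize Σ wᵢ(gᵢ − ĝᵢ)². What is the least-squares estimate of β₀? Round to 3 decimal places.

β₀ = -1.016

From the data, Σwᵢ·s·s = 247, Σwᵢ·s = 35, Σwᵢ·1 = 7.
Right-hand side: Σwᵢ·s·g = 184, Σwᵢ·g = 24.
Eliminating β₀: 7·(row 1) − 35·(row 2) gives 504·β₁ = 7·184 − 35·24 = 448, so β₁ = 8/9.
Then β₀ = (24 − 35·(8/9))/7 = -64/63.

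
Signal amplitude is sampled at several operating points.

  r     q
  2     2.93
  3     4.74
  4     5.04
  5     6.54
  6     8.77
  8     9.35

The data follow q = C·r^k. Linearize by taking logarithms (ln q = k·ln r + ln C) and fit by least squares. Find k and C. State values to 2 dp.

Linearized form: ln q = k·ln r + ln C. From the 6 transformed points,
Σln r = 8.6587, Σ(ln r)² = 13.7340, Σln q = 10.5331, Σln r·ln q = 16.2581.
Equations: 13.7340·k + 8.6587·ln C = 16.2581;  8.6587·k + 6·ln C = 10.5331.
Solving (det = 7.4309): k = 0.85395, ln C = 0.52316, so C = exp(0.52316) = 1.68735.

k = 0.85, C = 1.69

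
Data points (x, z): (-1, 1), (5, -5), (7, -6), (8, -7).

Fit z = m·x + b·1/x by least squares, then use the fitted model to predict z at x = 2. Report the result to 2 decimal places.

ẑ = -1.86

With design matrix A, AᵀA = [[139, 4]; [4, 84361/78400]] and Aᵀz = [-124, -209/56]ᵀ.
Eliminating b: (84361/78400)·(row 1) − 4·(row 2) gives (10471779/78400)·m = (84361/78400)·(-124) − 4·(-209/56) = -2322591/19600, so m = -182164/205329.
Then b = ((-209/56) − 4·(-182164/205329))/(84361/78400) = -35000/205329.
At x = 2: ẑ = (-182164/205329)·(2) + (-35000/205329)·(1/2) = -127276/68443.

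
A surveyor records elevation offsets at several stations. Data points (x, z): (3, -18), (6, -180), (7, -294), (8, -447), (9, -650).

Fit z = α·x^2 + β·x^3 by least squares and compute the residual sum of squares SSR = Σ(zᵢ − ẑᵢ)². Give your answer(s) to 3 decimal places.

Compute the Gram sums: Σx^2·x^2 = 14435, Σx^2·x^3 = 116643, Σx^3·x^3 = 958619.
And Σx^2·z = -102306, Σx^3·z = -842922.
Eliminating β: 958619·(row 1) − 116643·(row 2) gives 232075816·α = 958619·(-102306) − 116643·(-842922) = 248475432, so α = 31059429/29009477.
Then β = ((-842922) − 116643·(31059429/29009477))/958619 = -29287539/29009477.
Residuals: -10941894/29009477, -13736880/29009477, -724626/4144211, 40180293/29009477, -3051124/4144211; SSR = 82896029/29009477.

SSR = 2.858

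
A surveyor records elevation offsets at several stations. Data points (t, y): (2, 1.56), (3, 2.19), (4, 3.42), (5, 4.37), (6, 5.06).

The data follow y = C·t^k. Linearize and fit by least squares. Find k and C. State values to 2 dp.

k = 1.12, C = 0.69

Let Y = ln y. Fitting Y = k·ln t + ln C by least squares:
Σln t = 6.5793, Σ(ln t)² = 9.4099, Σln y = 5.5544, Σln t·ln y = 8.1527.
Equations: 9.4099·k + 6.5793·ln C = 8.1527;  6.5793·k + 5·ln C = 5.5544.
Solving (det = 3.7630): k = 1.12147, ln C = -0.36482, so C = exp(-0.36482) = 0.69432.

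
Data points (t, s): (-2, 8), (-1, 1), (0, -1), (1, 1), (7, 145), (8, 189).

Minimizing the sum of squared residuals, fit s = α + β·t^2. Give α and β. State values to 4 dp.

α = -2.1790, β = 2.9922

Compute the Gram sums: Σ1 = 6, Σt^2 = 119, Σt^2·t^2 = 6515.
Moment sums: Σs = 343, Σt^2·s = 19235.
MᵀM·[α, β]ᵀ = Mᵀs becomes [[6, 119]; [119, 6515]]·[α, β]ᵀ = [343, 19235]ᵀ.
det = 6·6515 − 119² = 24929.
α = (343·6515 − 119·19235)/24929 = -560/257; β = (6·19235 − 119·343)/24929 = 769/257.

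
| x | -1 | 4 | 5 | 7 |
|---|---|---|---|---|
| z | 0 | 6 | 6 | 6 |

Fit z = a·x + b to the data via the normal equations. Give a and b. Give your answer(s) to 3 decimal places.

Entries of MᵀM: Σx·x = 91, Σx = 15, Σ1 = 4.
And Σx·z = 96, Σz = 18.
Δ = 91·4 − 15² = 139.
a = (96·4 − 15·18)/139 = 114/139; b = (91·18 − 15·96)/139 = 198/139.

a = 0.820, b = 1.424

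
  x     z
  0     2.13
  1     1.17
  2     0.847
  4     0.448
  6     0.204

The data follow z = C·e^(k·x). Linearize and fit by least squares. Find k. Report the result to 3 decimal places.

Let Y = ln z. Fitting Y = k·x + ln C by least squares:
Σx = 13.0000, Σ(x)² = 57.0000, Σln z = -1.6455, Σx·ln z = -12.9248.
Equations: 57.0000·k + 13.0000·ln C = -12.9248;  13.0000·k + 5·ln C = -1.6455.
Solving (det = 116.0000): k = -0.37269, ln C = 0.63989.

k = -0.373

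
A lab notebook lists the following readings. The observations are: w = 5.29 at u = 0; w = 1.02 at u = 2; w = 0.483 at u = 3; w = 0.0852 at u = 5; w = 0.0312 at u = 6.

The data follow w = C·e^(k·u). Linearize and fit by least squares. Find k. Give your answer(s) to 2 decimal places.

Linearized form: ln w = k·u + ln C. From the 5 transformed points,
Σu = 16.0000, Σ(u)² = 74.0000, Σln w = -4.9722, Σu·ln w = -35.2614.
Equations: 74.0000·k + 16.0000·ln C = -35.2614;  16.0000·k + 5·ln C = -4.9722.
Slope k = (n·Σu·ln w − Σu·Σln w)/(n·Σ(u)² − (Σu)²) = (5·-35.2614 − 16.0000·-4.9722)/114.0000 = -0.84870; ln C = (Σln w − k·Σu)/n = 1.72139.

k = -0.85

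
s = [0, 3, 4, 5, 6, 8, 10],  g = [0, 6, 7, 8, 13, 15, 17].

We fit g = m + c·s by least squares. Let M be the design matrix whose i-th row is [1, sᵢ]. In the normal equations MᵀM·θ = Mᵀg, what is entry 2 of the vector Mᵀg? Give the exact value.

454

Entry 2 ↔ basis s, so (Mᵀg)_{2} = Σᵢ (s)·gᵢ = (0)·(0) + (3)·(6) + (4)·(7) + (5)·(8) + (6)·(13) + (8)·(15) + (10)·(17) = 454.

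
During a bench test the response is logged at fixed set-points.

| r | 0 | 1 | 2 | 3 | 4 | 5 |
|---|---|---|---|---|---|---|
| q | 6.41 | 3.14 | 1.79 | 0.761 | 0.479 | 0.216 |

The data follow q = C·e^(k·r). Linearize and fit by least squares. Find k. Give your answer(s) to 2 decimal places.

Linearized form: ln q = k·r + ln C. From the 6 transformed points,
Over the data: Σr = 15.0000, Σ(r)² = 55.0000, Σln q = 1.0426, Σr·ln q = -9.1173.
Normal system: [[55.0000, 15.0000]; [15.0000, 6]]·[k, ln C]ᵀ = [-9.1173, 1.0426]ᵀ.
Solving (det = 105.0000): k = -0.66994, ln C = 1.84862.

k = -0.67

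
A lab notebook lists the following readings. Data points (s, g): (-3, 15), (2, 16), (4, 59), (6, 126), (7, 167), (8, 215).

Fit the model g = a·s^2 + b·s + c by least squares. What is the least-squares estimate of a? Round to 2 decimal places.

a = 2.98

Entries of MᵀM: Σs^2·s^2 = 8146, Σs^2·s = 1116, Σs^2 = 178, Σs·s = 178, Σs = 24, Σ1 = 6.
And Σs^2·g = 27622, Σs·g = 3868, Σg = 598.
Solving the 3×3 system (Gaussian elimination) gives a = 80237/26903, b = 88940/26903, c = -54792/26903.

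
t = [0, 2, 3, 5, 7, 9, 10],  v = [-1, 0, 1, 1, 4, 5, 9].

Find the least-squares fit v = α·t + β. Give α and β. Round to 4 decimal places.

α = 0.8845, β = -1.8345

XᵀX·[α, β]ᵀ = Xᵀv reads: 268·α + 36·β = 171;  36·α + 7·β = 19.
Δ = 268·7 − 36² = 580.
α = (171·7 − 36·19)/580 = 513/580; β = (268·19 − 36·171)/580 = -266/145.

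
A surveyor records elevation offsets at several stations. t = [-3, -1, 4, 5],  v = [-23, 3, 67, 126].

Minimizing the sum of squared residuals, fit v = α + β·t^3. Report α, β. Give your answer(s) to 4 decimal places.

Compute the Gram sums: Σ1 = 4, Σt^3 = 161, Σt^3·t^3 = 20451.
And Σv = 173, Σt^3·v = 20656.
So AᵀA·[α, β]ᵀ = Aᵀv: [[4, 161]; [161, 20451]]·[α, β]ᵀ = [173, 20656]ᵀ.
Δ = 4·20451 − 161² = 55883.
α = (173·20451 − 161·20656)/55883 = 212407/55883; β = (4·20656 − 161·173)/55883 = 54771/55883.

α = 3.8009, β = 0.9801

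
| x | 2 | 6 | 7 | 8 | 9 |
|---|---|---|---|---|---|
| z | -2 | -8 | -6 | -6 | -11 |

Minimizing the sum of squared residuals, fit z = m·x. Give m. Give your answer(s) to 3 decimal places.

The normal system AᵀA·[m]ᵀ = Aᵀz is [[234]]·[m]ᵀ = [-241]ᵀ.
Hence m = -241 / 234 ≈ -1.02991.

m = -1.030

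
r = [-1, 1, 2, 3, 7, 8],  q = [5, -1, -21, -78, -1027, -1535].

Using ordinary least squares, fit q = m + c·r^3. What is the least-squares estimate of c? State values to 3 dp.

From the data, Σ1 = 6, Σr^3 = 890, Σr^3·r^3 = 380588.
Moment sums: Σq = -2657, Σr^3·q = -1140461.
Normal equations: [[6, 890]; [890, 380588]]·[m, c]ᵀ = [-2657, -1140461]ᵀ.
Δ = 6·380588 − 890² = 1491428.
m = ((-2657)·380588 − 890·(-1140461))/1491428 = 1893987/745714; c = (6·(-1140461) − 890·(-2657))/1491428 = -1119509/372857.

c = -3.003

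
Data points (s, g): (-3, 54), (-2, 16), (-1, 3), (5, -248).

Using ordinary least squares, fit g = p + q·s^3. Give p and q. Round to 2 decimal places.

Sums needed: Σ1 = 4, Σs^3 = 89, Σs^3·s^3 = 16419.
Moment sums: Σg = -175, Σs^3·g = -32589.
Eliminating q: 16419·(row 1) − 89·(row 2) gives 57755·p = 16419·(-175) − 89·(-32589) = 27096, so p = 27096/57755.
Then q = ((-32589) − 89·(27096/57755))/16419 = -114781/57755.

p = 0.47, q = -1.99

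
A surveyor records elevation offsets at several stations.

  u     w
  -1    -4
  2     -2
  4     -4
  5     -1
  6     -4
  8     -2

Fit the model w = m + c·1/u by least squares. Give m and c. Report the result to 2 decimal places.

Sums needed: Σ1 = 6, Σ1/u = 29/120, Σ1/u·1/u = 20101/14400.
Right-hand side: Σw = -17, Σ1/u·w = 53/60.
MᵀM·[m, c]ᵀ = Mᵀw becomes [[6, 29/120]; [29/120, 20101/14400]]·[m, c]ᵀ = [-17, 53/60]ᵀ.
Eliminating c: (20101/14400)·(row 1) − (29/120)·(row 2) gives (23953/2880)·m = (20101/14400)·(-17) − (29/120)·(53/60) = -344791/14400, so m = -344791/119765.
Then c = ((53/60) − (29/120)·(-344791/119765))/(20101/14400) = 27096/23953.

m = -2.88, c = 1.13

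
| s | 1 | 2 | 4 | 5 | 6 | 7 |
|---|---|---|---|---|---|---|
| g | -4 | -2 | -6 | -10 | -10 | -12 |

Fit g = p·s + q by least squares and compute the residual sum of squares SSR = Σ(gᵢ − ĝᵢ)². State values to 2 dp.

With design matrix X, XᵀX = [[131, 25]; [25, 6]] and Xᵀg = [-226, -44]ᵀ.
Δ = 131·6 − 25² = 161.
p = ((-226)·6 − 25·(-44))/161 = -256/161; q = (131·(-44) − 25·(-226))/161 = -114/161.
Residuals: -274/161, 304/161, 172/161, -216/161, 40/161, -26/161; SSR = 1528/161.

SSR = 9.49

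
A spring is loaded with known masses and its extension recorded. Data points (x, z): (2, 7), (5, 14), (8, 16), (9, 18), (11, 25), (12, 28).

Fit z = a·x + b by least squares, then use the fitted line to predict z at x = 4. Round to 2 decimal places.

Forming AᵀA = [[439, 47]; [47, 6]] and Aᵀz = [985, 108]ᵀ gives AᵀA·[a, b]ᵀ = Aᵀz.
det = 439·6 − 47² = 425.
a = (985·6 − 47·108)/425 = 834/425; b = (439·108 − 47·985)/425 = 1117/425.
At x = 4: ẑ = (834/425)·(4) + (1117/425)·(1) = 4453/425.

ẑ = 10.48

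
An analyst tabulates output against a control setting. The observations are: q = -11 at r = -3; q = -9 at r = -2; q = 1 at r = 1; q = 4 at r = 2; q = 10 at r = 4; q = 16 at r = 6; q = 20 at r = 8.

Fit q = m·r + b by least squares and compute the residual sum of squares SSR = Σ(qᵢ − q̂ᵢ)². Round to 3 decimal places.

SSR = 3.191

The normal system XᵀX·[m, b]ᵀ = Xᵀq is [[134, 16]; [16, 7]]·[m, b]ᵀ = [356, 31]ᵀ.
Determinant 134·7 − 16² = 682.
m = (356·7 − 16·31)/682 = 998/341; b = (134·31 − 16·356)/682 = -771/341.
Residuals: 14/341, -302/341, 114/341, 139/341, 189/341, 239/341, -393/341; SSR = 1088/341.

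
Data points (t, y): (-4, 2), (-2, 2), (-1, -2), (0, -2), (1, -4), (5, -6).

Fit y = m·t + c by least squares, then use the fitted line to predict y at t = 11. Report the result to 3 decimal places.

The normal system AᵀA·[m, c]ᵀ = Aᵀy is [[47, -1]; [-1, 6]]·[m, c]ᵀ = [-44, -10]ᵀ.
Eliminating c: 6·(row 1) − (-1)·(row 2) gives 281·m = 6·(-44) − (-1)·(-10) = -274, so m = -274/281.
Then c = ((-10) − (-1)·(-274/281))/6 = -514/281.
At t = 11: ŷ = (-274/281)·(11) + (-514/281)·(1) = -3528/281.

ŷ = -12.555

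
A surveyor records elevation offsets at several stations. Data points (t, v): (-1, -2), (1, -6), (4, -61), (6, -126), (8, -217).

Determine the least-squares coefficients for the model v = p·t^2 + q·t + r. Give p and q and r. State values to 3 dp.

p = -3.054, q = -2.542, r = -1.166

Sums needed: Σt^2·t^2 = 5650, Σt^2·t = 792, Σt^2 = 118, Σt·t = 118, Σt = 18, Σ1 = 5.
And Σt^2·v = -19408, Σt·v = -2740, Σv = -412.
MᵀM·[p, q, r]ᵀ = Mᵀv becomes [[5650, 792, 118]; [792, 118, 18]; [118, 18, 5]]·[p, q, r]ᵀ = [-19408, -2740, -412]ᵀ.
Solving the 3×3 system (Gaussian elimination) gives p = -67168/21991, q = -55906/21991, r = -25632/21991.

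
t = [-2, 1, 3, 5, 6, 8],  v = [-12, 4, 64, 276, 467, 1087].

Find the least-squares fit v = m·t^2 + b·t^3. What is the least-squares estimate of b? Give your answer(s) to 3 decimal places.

Setting ∂/∂m … = 0 gives: 6115·m + 43881·b = 93812;  43881·m + 325219·b = 693744.
(Σt^2·t^2 = 6115, Σt^2·t^3 = 43881, Σt^3·t^3 = 325219, Σt^2·v = 93812, Σt^3·v = 693744.)
Eliminating b: 325219·(row 1) − 43881·(row 2) gives 63172024·m = 325219·93812 − 43881·693744 = 67264364, so m = 16816091/15793006.
Then b = (693744 − 43881·(16816091/15793006))/325219 = 31420047/15793006.

b = 1.989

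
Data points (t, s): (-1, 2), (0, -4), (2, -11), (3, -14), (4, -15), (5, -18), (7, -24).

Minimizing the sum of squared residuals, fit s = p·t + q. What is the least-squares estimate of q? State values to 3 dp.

MᵀM·[p, q]ᵀ = Mᵀs reads: 104·p + 20·q = -384;  20·p + 7·q = -84.
(Σt·t = 104, Σt = 20, Σ1 = 7, Σt·s = -384, Σs = -84.)
Δ = 104·7 − 20² = 328.
p = ((-384)·7 − 20·(-84))/328 = -126/41; q = (104·(-84) − 20·(-384))/328 = -132/41.

q = -3.220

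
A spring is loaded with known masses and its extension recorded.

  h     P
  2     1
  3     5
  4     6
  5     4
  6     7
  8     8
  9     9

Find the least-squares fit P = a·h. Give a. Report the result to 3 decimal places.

From the data, Σh·h = 235.
And Σh·P = 248.
MᵀM·[a]ᵀ = MᵀP becomes [[235]]·[a]ᵀ = [248]ᵀ.
Hence a = 248 / 235 ≈ 1.05532.

a = 1.055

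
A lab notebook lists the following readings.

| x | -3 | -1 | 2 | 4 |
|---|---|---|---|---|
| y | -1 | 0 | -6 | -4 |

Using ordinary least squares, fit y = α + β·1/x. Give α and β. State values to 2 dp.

Normal-equation sums: Σ1 = 4, Σ1/x = -7/12, Σ1/x·1/x = 205/144.
Moment sums: Σy = -11, Σ1/x·y = -11/3.
AᵀA·[α, β]ᵀ = Aᵀy becomes [[4, -7/12]; [-7/12, 205/144]]·[α, β]ᵀ = [-11, -11/3]ᵀ.
det = 4·(205/144) − (-7/12)² = 257/48.
α = ((-11)·(205/144) − (-7/12)·(-11/3))/(257/48) = -2563/771; β = (4·(-11/3) − (-7/12)·(-11))/(257/48) = -1012/257.

α = -3.32, β = -3.94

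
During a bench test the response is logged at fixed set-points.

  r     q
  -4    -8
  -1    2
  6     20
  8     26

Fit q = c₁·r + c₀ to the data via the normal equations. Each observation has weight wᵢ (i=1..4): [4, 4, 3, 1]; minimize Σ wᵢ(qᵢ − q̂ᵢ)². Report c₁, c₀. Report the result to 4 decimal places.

c₁ = 2.7722, c₀ = 3.7806

Normal-equation sums: Σwᵢ·r·r = 240, Σwᵢ·r = 6, Σwᵢ·1 = 12.
Moment sums: Σwᵢ·r·q = 688, Σwᵢ·q = 62.
AᵀWA·[c₁, c₀]ᵀ = AᵀWq becomes [[240, 6]; [6, 12]]·[c₁, c₀]ᵀ = [688, 62]ᵀ.
det = 240·12 − 6² = 2844.
c₁ = (688·12 − 6·62)/2844 = 219/79; c₀ = (240·62 − 6·688)/2844 = 896/237.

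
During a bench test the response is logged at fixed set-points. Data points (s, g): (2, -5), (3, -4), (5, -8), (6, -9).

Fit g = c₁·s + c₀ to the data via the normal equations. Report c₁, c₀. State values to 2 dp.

Compute the Gram sums: Σs·s = 74, Σs = 16, Σ1 = 4.
Right-hand side: Σs·g = -116, Σg = -26.
Determinant 74·4 − 16² = 40.
c₁ = ((-116)·4 − 16·(-26))/40 = -6/5; c₀ = (74·(-26) − 16·(-116))/40 = -17/10.

c₁ = -1.20, c₀ = -1.70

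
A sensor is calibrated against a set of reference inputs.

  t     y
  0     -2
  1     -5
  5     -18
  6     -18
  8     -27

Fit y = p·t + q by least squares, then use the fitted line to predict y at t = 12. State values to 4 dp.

ŷ = -38.1739

From the data, Σt·t = 126, Σt = 20, Σ1 = 5.
For Mᵀy: Σt·y = -419, Σy = -70.
So MᵀM·[p, q]ᵀ = Mᵀy: [[126, 20]; [20, 5]]·[p, q]ᵀ = [-419, -70]ᵀ.
Determinant 126·5 − 20² = 230.
p = ((-419)·5 − 20·(-70))/230 = -139/46; q = (126·(-70) − 20·(-419))/230 = -44/23.
At t = 12: ŷ = (-139/46)·(12) + (-44/23)·(1) = -878/23.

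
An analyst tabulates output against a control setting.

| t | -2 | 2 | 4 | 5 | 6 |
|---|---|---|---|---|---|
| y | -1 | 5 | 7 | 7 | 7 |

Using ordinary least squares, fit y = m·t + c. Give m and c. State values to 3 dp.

Setting ∂/∂m … = 0 gives: 85·m + 15·c = 117;  15·m + 5·c = 25.
Determinant 85·5 − 15² = 200.
m = (117·5 − 15·25)/200 = 21/20; c = (85·25 − 15·117)/200 = 37/20.

m = 1.050, c = 1.850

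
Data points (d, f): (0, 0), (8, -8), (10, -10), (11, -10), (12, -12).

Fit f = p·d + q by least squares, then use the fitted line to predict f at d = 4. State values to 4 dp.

f̂ = -3.9267

Compute the Gram sums: Σd·d = 429, Σd = 41, Σ1 = 5.
For Xᵀf: Σd·f = -418, Σf = -40.
XᵀX·[p, q]ᵀ = Xᵀf becomes [[429, 41]; [41, 5]]·[p, q]ᵀ = [-418, -40]ᵀ.
det = 429·5 − 41² = 464.
p = ((-418)·5 − 41·(-40))/464 = -225/232; q = (429·(-40) − 41·(-418))/464 = -11/232.
At d = 4: f̂ = (-225/232)·(4) + (-11/232)·(1) = -911/232.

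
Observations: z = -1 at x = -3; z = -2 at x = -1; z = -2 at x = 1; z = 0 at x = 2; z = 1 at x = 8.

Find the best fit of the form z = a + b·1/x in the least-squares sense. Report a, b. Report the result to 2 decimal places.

Sums needed: Σ1 = 5, Σ1/x = 7/24, Σ1/x·1/x = 1369/576.
For Mᵀz: Σz = -4, Σ1/x·z = 11/24.
Δ = 5·(1369/576) − (7/24)² = 1699/144.
a = ((-4)·(1369/576) − (7/24)·(11/24))/(1699/144) = -5553/6796; b = (5·(11/24) − (7/24)·(-4))/(1699/144) = 498/1699.

a = -0.82, b = 0.29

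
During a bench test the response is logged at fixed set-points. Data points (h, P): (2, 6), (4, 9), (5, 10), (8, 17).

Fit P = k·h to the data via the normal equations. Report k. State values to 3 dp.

Sums needed: Σh·h = 109.
Moment sums: Σh·P = 234.
MᵀM·[k]ᵀ = MᵀP becomes [[109]]·[k]ᵀ = [234]ᵀ.
Hence k = 234 / 109 ≈ 2.14679.

k = 2.147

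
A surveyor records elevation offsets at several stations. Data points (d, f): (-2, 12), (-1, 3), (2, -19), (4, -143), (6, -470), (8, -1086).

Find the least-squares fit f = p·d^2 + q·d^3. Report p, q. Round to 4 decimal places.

Forming AᵀA = [[5681, 41567]; [41567, 313025]] and Aᵀf = [-88737, -666955]ᵀ gives AᵀA·[p, q]ᵀ = Aᵀf.
Determinant 5681·313025 − 41567² = 50479536.
p = ((-88737)·313025 − 41567·(-666955))/50479536 = -13395235/12619884; q = (5681·(-666955) − 41567·(-88737))/50479536 = -25110119/12619884.

p = -1.0614, q = -1.9897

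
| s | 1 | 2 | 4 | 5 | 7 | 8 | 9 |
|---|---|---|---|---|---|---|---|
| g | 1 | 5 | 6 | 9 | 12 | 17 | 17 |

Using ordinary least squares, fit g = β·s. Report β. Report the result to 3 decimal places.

Setting ∂/∂β … = 0 gives: 240·β = 453.
Hence β = 453 / 240 ≈ 1.8875.

β = 1.888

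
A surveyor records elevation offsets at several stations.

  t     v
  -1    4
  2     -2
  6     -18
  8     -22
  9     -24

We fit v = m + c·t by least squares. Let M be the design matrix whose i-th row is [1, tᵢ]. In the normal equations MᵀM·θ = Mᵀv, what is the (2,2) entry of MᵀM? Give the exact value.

Row 2 ↔ basis t, column 2 ↔ basis t, so (MᵀM)_{2,2} = Σᵢ (t)·(t) = (-1)·(-1) + (2)·(2) + (6)·(6) + (8)·(8) + (9)·(9) = 186.

186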